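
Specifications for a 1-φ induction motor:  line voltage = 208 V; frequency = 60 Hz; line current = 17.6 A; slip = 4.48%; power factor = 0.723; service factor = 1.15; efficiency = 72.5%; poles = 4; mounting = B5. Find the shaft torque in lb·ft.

P_in = V·I·cosφ = 208 × 17.6 × 0.723 = 2647 W
P_out = η·P_in = 0.725 × 2647 = 1919 W
n_s = 120×60/4 = 1800 rpm; n = 1800×(1−0.0448) = 1719 rpm
ω = 2π×1719/60 = 180 rad/s
τ = P_out/ω = 1919/180 = 10.66 N·m
In lb·ft: 10.66/1.356 = 7.86 lb·ft

7.86 lb·ft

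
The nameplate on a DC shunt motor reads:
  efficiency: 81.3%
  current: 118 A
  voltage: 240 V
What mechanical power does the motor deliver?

23 kW

P_in = V·I = 240 × 118 = 28320 W
P_out = η·P_in = 0.813 × 28320 = 23024 W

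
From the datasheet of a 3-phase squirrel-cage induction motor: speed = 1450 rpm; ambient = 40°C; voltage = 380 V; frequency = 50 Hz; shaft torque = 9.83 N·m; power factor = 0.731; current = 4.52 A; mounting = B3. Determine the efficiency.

68.6 %

ω = 2π × 1450/60 = 151.8 rad/s; P_out = τω = 9.83 × 151.8 = 1492 W
P_in = √3·V_L·I_L·cosφ = 1.732 × 380 × 4.52 × 0.731 = 2175 W
η = P_out / P_in = 1492 / 2175 = 0.686 = 68.6%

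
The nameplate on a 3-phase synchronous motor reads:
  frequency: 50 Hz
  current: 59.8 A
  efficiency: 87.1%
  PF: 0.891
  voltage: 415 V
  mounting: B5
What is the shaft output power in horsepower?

P_in = √3·V·I·cosφ = 1.732 × 415 × 59.8 × 0.891 = 38298 W
P_out = η·P_in = 0.871 × 38298 = 33358 W
= 33358/746 = 44.7 HP

44.7 HP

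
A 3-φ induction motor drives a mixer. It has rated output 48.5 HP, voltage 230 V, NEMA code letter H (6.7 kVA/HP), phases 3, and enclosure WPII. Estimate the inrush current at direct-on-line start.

S_LR = 6.7 × 48.5 = 324.95 kVA
I_LR = S_LR/(√3·V_L) = 324950/(1.732×230) = 816 A

816 A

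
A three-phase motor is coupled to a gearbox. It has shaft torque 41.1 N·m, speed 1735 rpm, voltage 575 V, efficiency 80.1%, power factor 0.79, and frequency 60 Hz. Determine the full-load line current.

ω = 2π×1735/60 = 181.7 rad/s; P_out = τω = 41.1 × 181.7 = 7468 W
P_in = P_out / η = 7468 / 0.801 = 9323 W
I_L = P_in / (√3·V_L·cosφ) = 9323 / (1.732 × 575 × 0.79) = 11.8 A

11.8 A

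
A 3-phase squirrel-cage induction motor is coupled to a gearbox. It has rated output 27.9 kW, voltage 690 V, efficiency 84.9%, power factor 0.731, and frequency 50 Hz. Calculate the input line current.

37.6 A

P_out = 27.9 kW = 27900 W
P_in = P_out / η = 27900 / 0.849 = 32862 W
I_L = P_in / (√3·V_L·cosφ) = 32862 / (1.732 × 690 × 0.731) = 37.6 A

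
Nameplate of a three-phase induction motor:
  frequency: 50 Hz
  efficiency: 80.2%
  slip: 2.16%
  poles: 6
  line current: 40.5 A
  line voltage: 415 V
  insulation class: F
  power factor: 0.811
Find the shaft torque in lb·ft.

136 lb·ft

P_in = √3·V·I·cosφ = 1.732 × 415 × 40.5 × 0.811 = 23609 W
P_out = η·P_in = 0.802 × 23609 = 18934 W
n_s = 120×50/6 = 1000 rpm; n = 1000×(1−0.0216) = 978 rpm
ω = 2π×978/60 = 102.4 rad/s
τ = P_out/ω = 18934/102.4 = 184.9 N·m
In lb·ft: 184.9/1.356 = 136 lb·ft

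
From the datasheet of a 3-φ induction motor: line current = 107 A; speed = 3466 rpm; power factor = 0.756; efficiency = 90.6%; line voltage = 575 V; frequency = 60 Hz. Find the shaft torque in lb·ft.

P_in = √3·V·I·cosφ = 1.732 × 575 × 107 × 0.756 = 80560 W
P_out = η·P_in = 0.906 × 80560 = 72987 W
n = 3466 rpm
ω = 2π×3466/60 = 363 rad/s
τ = P_out/ω = 72987/363 = 201.1 N·m
In lb·ft: 201.1/1.356 = 148 lb·ft

148 lb·ft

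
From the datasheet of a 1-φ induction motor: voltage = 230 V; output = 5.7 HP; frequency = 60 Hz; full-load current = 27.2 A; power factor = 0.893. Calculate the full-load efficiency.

76.1 %

P_out = 5.7 × 746 = 4252 W
P_in = V·I·cosφ = 230 × 27.2 × 0.893 = 5587 W
η = P_out / P_in = 4252 / 5587 = 0.761 = 76.1%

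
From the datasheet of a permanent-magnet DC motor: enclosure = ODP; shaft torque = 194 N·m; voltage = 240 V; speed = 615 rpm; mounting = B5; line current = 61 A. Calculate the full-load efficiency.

ω = 2π × 615/60 = 64.4 rad/s; P_out = τω = 194 × 64.4 = 12494 W
P_in = V·I = 240 × 61 = 14640 W
η = P_out / P_in = 12494 / 14640 = 0.853 = 85.3%

85.3 %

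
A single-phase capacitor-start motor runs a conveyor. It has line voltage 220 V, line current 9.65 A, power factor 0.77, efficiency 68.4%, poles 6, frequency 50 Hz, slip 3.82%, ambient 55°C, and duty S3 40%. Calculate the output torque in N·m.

P_in = V·I·cosφ = 220 × 9.65 × 0.77 = 1635 W
P_out = η·P_in = 0.684 × 1635 = 1118 W
n_s = 120×50/6 = 1000 rpm; n = 1000×(1−0.0382) = 962 rpm
ω = 2π×962/60 = 100.7 rad/s
τ = P_out/ω = 1118/100.7 = 11.1 N·m

11.1 N·m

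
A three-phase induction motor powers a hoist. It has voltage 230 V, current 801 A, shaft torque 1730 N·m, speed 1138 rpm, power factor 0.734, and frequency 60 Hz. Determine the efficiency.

88.0 %

ω = 2π × 1138/60 = 119.2 rad/s; P_out = τω = 1730 × 119.2 = 206216 W
P_in = √3·V_L·I_L·cosφ = 1.732 × 230 × 801 × 0.734 = 234209 W
η = P_out / P_in = 206216 / 234209 = 0.880 = 88.0%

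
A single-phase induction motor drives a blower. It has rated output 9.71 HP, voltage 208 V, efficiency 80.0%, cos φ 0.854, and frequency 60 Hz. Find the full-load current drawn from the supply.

P_out = 9.71 × 746 = 7244 W
P_in = P_out / η = 7244 / 0.800 = 9055 W
I = P_in / (V·cosφ) = 9055 / (208 × 0.854) = 51 A

51 A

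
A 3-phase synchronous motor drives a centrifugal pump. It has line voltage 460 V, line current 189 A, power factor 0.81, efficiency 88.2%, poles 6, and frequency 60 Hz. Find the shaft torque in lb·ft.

631 lb·ft

P_in = √3·V·I·cosφ = 1.732 × 460 × 189 × 0.81 = 121970 W
P_out = η·P_in = 0.882 × 121970 = 107578 W
n = n_s = 120×60/6 = 1200 rpm (synchronous)
ω = 2π×1200/60 = 125.7 rad/s
τ = P_out/ω = 107578/125.7 = 855.8 N·m
In lb·ft: 855.8/1.356 = 631 lb·ft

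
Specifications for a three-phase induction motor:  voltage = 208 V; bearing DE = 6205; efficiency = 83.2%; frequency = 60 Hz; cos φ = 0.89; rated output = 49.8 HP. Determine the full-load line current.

P_out = 49.8 × 746 = 37151 W
P_in = P_out / η = 37151 / 0.832 = 44653 W
I_L = P_in / (√3·V_L·cosφ) = 44653 / (1.732 × 208 × 0.89) = 139 A

139 A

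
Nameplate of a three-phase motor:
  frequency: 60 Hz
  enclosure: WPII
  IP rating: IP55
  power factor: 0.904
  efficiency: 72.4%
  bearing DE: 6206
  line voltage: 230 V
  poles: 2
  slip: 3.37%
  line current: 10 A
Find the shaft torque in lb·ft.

5.28 lb·ft

P_in = √3·V·I·cosφ = 1.732 × 230 × 10 × 0.904 = 3601 W
P_out = η·P_in = 0.724 × 3601 = 2607 W
n_s = 120×60/2 = 3600 rpm; n = 3600×(1−0.0337) = 3479 rpm
ω = 2π×3479/60 = 364.3 rad/s
τ = P_out/ω = 2607/364.3 = 7.156 N·m
In lb·ft: 7.156/1.356 = 5.28 lb·ft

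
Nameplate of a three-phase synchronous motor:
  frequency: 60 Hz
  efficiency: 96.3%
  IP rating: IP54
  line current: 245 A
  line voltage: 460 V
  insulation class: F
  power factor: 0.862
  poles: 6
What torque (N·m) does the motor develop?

P_in = √3·V·I·cosφ = 1.732 × 460 × 245 × 0.862 = 168259 W
P_out = η·P_in = 0.963 × 168259 = 162033 W
n = n_s = 120×60/6 = 1200 rpm (synchronous)
ω = 2π×1200/60 = 125.7 rad/s
τ = P_out/ω = 162033/125.7 = 1290 N·m

1290 N·m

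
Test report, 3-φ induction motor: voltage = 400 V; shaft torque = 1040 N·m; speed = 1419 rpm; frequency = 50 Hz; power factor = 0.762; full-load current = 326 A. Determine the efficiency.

ω = 2π × 1419/60 = 148.6 rad/s; P_out = τω = 1040 × 148.6 = 154544 W
P_in = √3·V_L·I_L·cosφ = 1.732 × 400 × 326 × 0.762 = 172100 W
η = P_out / P_in = 154544 / 172100 = 0.898 = 89.8%

89.8 %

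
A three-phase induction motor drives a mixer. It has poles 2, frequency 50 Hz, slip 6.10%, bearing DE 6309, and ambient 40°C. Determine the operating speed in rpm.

2817 rpm

n_s = 120f/p = 120×50/2 = 3000 rpm
n = n_s(1 − s) = 3000 × (1 − 0.061) = 2817 rpm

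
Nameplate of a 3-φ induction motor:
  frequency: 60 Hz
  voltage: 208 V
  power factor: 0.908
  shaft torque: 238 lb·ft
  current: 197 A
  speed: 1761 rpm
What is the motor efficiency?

τ = 238 lb·ft × 1.356 = 322.7 N·m
ω = 2π × 1761/60 = 184.4 rad/s; P_out = τω = 322.7 × 184.4 = 59506 W
P_in = √3·V_L·I_L·cosφ = 1.732 × 208 × 197 × 0.908 = 64441 W
η = P_out / P_in = 59506 / 64441 = 0.923 = 92.3%

92.3 %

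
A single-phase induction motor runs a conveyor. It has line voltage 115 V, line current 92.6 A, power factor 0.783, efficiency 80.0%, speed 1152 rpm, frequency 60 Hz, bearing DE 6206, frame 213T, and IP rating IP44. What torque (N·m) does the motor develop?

55.3 N·m

P_in = V·I·cosφ = 115 × 92.6 × 0.783 = 8338 W
P_out = η·P_in = 0.8 × 8338 = 6670 W
n = 1152 rpm
ω = 2π×1152/60 = 120.6 rad/s
τ = P_out/ω = 6670/120.6 = 55.3 N·m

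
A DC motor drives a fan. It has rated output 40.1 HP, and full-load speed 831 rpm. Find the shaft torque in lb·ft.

254 lb·ft

P_out = 40.1 × 746 = 29915 W
ω = 2π × 831/60 = 87.02 rad/s
τ = P_out/ω = 29915/87.02 = 343.8 N·m
In lb·ft: 343.8/1.356 = 254 lb·ft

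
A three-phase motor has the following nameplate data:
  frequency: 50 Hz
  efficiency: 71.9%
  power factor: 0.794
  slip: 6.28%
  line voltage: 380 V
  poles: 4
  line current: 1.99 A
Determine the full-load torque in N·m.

5.08 N·m

P_in = √3·V·I·cosφ = 1.732 × 380 × 1.99 × 0.794 = 1040 W
P_out = η·P_in = 0.719 × 1040 = 748 W
n_s = 120×50/4 = 1500 rpm; n = 1500×(1−0.0628) = 1406 rpm
ω = 2π×1406/60 = 147.2 rad/s
τ = P_out/ω = 748/147.2 = 5.08 N·m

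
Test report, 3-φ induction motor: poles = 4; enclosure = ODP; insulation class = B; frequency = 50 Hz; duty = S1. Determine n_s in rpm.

1500 rpm

n_s = 120f/p = 120×50/4 = 1500 rpm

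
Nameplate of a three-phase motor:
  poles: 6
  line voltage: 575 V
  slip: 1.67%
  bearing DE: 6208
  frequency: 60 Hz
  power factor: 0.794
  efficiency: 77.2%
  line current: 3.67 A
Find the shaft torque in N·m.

P_in = √3·V·I·cosφ = 1.732 × 575 × 3.67 × 0.794 = 2902 W
P_out = η·P_in = 0.772 × 2902 = 2240 W
n_s = 120×60/6 = 1200 rpm; n = 1200×(1−0.0167) = 1180 rpm
ω = 2π×1180/60 = 123.6 rad/s
τ = P_out/ω = 2240/123.6 = 18.1 N·m

18.1 N·m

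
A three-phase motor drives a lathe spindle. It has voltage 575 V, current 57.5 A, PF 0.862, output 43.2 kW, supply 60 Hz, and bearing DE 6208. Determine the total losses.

6.16 kW

P_in = √3·V·I·cosφ = 1.732×575×57.5×0.862 = 49362 W
P_out = 43200 W
Losses = P_in − P_out = 49362 − 43200 = 6162 W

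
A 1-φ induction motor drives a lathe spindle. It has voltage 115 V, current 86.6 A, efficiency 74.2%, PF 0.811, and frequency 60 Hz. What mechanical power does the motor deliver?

5.99 kW

P_in = V·I·cosφ = 115 × 86.6 × 0.811 = 8077 W
P_out = η·P_in = 0.742 × 8077 = 5993 W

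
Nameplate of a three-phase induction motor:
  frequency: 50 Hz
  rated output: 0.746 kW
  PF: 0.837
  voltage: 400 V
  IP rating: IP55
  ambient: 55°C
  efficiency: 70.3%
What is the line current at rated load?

1.83 A

P_out = 0.746 kW = 746 W
P_in = P_out / η = 746 / 0.703 = 1061 W
I_L = P_in / (√3·V_L·cosφ) = 1061 / (1.732 × 400 × 0.837) = 1.83 A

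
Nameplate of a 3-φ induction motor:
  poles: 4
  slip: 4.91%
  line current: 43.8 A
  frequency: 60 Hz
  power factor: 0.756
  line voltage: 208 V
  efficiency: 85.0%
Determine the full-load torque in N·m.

P_in = √3·V·I·cosφ = 1.732 × 208 × 43.8 × 0.756 = 11929 W
P_out = η·P_in = 0.85 × 11929 = 10140 W
n_s = 120×60/4 = 1800 rpm; n = 1800×(1−0.0491) = 1712 rpm
ω = 2π×1712/60 = 179.3 rad/s
τ = P_out/ω = 10140/179.3 = 56.6 N·m

56.6 N·m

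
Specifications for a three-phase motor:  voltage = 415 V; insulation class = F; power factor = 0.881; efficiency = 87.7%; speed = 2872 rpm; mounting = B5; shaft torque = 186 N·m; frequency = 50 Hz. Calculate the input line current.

ω = 2π×2872/60 = 300.8 rad/s; P_out = τω = 186 × 300.8 = 55949 W
P_in = P_out / η = 55949 / 0.877 = 63796 W
I_L = P_in / (√3·V_L·cosφ) = 63796 / (1.732 × 415 × 0.881) = 101 A

101 A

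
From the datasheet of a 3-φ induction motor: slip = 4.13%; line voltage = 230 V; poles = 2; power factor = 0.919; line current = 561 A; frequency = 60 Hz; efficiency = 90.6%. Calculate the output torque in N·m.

515 N·m

P_in = √3·V·I·cosφ = 1.732 × 230 × 561 × 0.919 = 205378 W
P_out = η·P_in = 0.906 × 205378 = 186072 W
n_s = 120×60/2 = 3600 rpm; n = 3600×(1−0.0413) = 3451 rpm
ω = 2π×3451/60 = 361.4 rad/s
τ = P_out/ω = 186072/361.4 = 515 N·m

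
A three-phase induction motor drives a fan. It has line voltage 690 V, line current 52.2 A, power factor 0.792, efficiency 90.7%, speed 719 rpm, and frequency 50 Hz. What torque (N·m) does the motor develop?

595 N·m

P_in = √3·V·I·cosφ = 1.732 × 690 × 52.2 × 0.792 = 49407 W
P_out = η·P_in = 0.907 × 49407 = 44812 W
n = 719 rpm
ω = 2π×719/60 = 75.29 rad/s
τ = P_out/ω = 44812/75.29 = 595 N·m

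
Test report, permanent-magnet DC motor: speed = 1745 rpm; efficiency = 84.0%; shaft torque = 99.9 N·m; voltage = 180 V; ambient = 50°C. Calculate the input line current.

ω = 2π×1745/60 = 182.7 rad/s; P_out = τω = 99.9 × 182.7 = 18252 W
P_in = P_out / η = 18252 / 0.840 = 21729 W
I = P_in / V = 21729 / 180 = 121 A

121 A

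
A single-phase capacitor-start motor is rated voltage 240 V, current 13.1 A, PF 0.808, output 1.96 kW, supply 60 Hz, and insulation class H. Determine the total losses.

580 W

P_in = V·I·cosφ = 240×13.1×0.808 = 2540 W
P_out = 1960 W
Losses = P_in − P_out = 2540 − 1960 = 580 W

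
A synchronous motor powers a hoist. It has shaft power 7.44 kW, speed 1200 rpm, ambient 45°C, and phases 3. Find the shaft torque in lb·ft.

ω = 2π × 1200/60 = 125.7 rad/s
τ = P/ω = 7440/125.7 = 59.19 N·m
In lb·ft: 59.19/1.356 = 43.7 lb·ft

43.7 lb·ft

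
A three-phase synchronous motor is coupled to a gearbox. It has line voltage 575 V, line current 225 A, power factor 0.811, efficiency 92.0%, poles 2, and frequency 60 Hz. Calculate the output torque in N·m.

443 N·m

P_in = √3·V·I·cosφ = 1.732 × 575 × 225 × 0.811 = 181727 W
P_out = η·P_in = 0.92 × 181727 = 167189 W
n = n_s = 120×60/2 = 3600 rpm (synchronous)
ω = 2π×3600/60 = 377 rad/s
τ = P_out/ω = 167189/377 = 443 N·m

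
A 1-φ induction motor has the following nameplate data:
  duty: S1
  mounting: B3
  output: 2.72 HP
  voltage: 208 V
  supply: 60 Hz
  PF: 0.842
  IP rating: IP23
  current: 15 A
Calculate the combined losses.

P_in = V·I·cosφ = 208×15×0.842 = 2627 W
P_out = 2.72×746 = 2029 W
Losses = P_in − P_out = 2627 − 2029 = 598 W

598 W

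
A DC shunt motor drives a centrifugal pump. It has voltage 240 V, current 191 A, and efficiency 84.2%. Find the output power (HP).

51.7 HP

P_in = V·I = 240 × 191 = 45840 W
P_out = η·P_in = 0.842 × 45840 = 38597 W
= 38597/746 = 51.7 HP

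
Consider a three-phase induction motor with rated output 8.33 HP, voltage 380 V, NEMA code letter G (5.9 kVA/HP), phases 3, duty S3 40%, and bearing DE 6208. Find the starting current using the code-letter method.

S_LR = 5.9 × 8.33 = 49.147 kVA
I_LR = S_LR/(√3·V_L) = 49147/(1.732×380) = 74.7 A

74.7 A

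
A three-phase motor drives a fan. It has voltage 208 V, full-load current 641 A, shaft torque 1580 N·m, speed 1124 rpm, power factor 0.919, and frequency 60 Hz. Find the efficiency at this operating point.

ω = 2π × 1124/60 = 117.7 rad/s; P_out = τω = 1580 × 117.7 = 185966 W
P_in = √3·V_L·I_L·cosφ = 1.732 × 208 × 641 × 0.919 = 212219 W
η = P_out / P_in = 185966 / 212219 = 0.876 = 87.6%

87.6 %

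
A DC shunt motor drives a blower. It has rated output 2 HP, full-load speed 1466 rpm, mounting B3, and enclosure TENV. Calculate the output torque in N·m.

P_out = 2 × 746 = 1492 W
ω = 2π × 1466/60 = 153.5 rad/s
τ = P_out/ω = 1492/153.5 = 9.72 N·m

9.72 N·m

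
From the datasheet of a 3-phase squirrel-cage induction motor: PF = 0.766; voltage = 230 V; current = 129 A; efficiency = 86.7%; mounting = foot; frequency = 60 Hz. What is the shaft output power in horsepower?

P_in = √3·V·I·cosφ = 1.732 × 230 × 129 × 0.766 = 39364 W
P_out = η·P_in = 0.867 × 39364 = 34129 W
= 34129/746 = 45.7 HP

45.7 HP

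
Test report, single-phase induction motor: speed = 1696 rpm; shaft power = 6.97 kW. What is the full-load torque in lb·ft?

ω = 2π × 1696/60 = 177.6 rad/s
τ = P/ω = 6970/177.6 = 39.25 N·m
In lb·ft: 39.25/1.356 = 28.9 lb·ft

28.9 lb·ft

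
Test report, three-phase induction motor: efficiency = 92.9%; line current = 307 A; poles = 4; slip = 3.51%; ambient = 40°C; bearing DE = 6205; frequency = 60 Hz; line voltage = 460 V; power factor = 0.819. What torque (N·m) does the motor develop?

1020 N·m

P_in = √3·V·I·cosφ = 1.732 × 460 × 307 × 0.819 = 200322 W
P_out = η·P_in = 0.929 × 200322 = 186099 W
n_s = 120×60/4 = 1800 rpm; n = 1800×(1−0.0351) = 1737 rpm
ω = 2π×1737/60 = 181.9 rad/s
τ = P_out/ω = 186099/181.9 = 1020 N·m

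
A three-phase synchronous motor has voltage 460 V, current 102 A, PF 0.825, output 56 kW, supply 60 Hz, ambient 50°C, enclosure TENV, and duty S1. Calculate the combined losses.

11000 W

P_in = √3·V·I·cosφ = 1.732×460×102×0.825 = 67044 W
P_out = 56000 W
Losses = P_in − P_out = 67044 − 56000 = 11044 W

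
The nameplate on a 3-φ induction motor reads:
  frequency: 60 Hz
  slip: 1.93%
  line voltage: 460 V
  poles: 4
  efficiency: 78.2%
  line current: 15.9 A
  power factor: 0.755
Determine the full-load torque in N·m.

P_in = √3·V·I·cosφ = 1.732 × 460 × 15.9 × 0.755 = 9564 W
P_out = η·P_in = 0.782 × 9564 = 7479 W
n_s = 120×60/4 = 1800 rpm; n = 1800×(1−0.0193) = 1765 rpm
ω = 2π×1765/60 = 184.8 rad/s
τ = P_out/ω = 7479/184.8 = 40.5 N·m

40.5 N·m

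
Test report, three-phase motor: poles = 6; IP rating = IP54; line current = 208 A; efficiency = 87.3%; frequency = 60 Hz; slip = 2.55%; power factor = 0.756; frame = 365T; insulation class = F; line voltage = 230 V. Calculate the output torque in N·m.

447 N·m

P_in = √3·V·I·cosφ = 1.732 × 230 × 208 × 0.756 = 62641 W
P_out = η·P_in = 0.873 × 62641 = 54686 W
n_s = 120×60/6 = 1200 rpm; n = 1200×(1−0.0255) = 1169 rpm
ω = 2π×1169/60 = 122.4 rad/s
τ = P_out/ω = 54686/122.4 = 447 N·m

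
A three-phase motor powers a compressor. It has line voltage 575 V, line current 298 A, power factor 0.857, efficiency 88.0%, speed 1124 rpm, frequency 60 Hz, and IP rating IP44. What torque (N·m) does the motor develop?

P_in = √3·V·I·cosφ = 1.732 × 575 × 298 × 0.857 = 254339 W
P_out = η·P_in = 0.88 × 254339 = 223818 W
n = 1124 rpm
ω = 2π×1124/60 = 117.7 rad/s
τ = P_out/ω = 223818/117.7 = 1900 N·m

1900 N·m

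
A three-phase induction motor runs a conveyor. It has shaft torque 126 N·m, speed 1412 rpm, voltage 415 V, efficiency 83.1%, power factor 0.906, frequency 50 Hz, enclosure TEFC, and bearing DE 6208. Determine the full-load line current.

ω = 2π×1412/60 = 147.9 rad/s; P_out = τω = 126 × 147.9 = 18635 W
P_in = P_out / η = 18635 / 0.831 = 22425 W
I_L = P_in / (√3·V_L·cosφ) = 22425 / (1.732 × 415 × 0.906) = 34.4 A

34.4 A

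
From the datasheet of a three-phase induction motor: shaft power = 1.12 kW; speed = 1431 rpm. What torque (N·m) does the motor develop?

7.47 N·m

ω = 2π × 1431/60 = 149.9 rad/s
τ = P/ω = 1120/149.9 = 7.47 N·m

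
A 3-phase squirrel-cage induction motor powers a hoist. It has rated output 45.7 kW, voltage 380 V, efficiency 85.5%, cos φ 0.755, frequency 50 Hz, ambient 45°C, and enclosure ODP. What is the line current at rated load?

P_out = 45.7 kW = 45700 W
P_in = P_out / η = 45700 / 0.855 = 53450 W
I_L = P_in / (√3·V_L·cosφ) = 53450 / (1.732 × 380 × 0.755) = 108 A

108 A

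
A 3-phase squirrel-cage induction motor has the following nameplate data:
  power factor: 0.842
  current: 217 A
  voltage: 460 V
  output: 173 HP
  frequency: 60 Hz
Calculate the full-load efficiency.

P_out = 173 × 746 = 129058 W
P_in = √3·V_L·I_L·cosφ = 1.732 × 460 × 217 × 0.842 = 145572 W
η = P_out / P_in = 129058 / 145572 = 0.887 = 88.7%

88.7 %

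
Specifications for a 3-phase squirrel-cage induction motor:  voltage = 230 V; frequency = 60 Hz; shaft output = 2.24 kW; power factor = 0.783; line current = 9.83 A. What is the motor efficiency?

73.1 %

P_out = 2.24 kW = 2240 W
P_in = √3·V_L·I_L·cosφ = 1.732 × 230 × 9.83 × 0.783 = 3066 W
η = P_out / P_in = 2240 / 3066 = 0.731 = 73.1%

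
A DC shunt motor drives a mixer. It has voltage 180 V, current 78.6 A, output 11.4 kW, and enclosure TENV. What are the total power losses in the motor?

2750 W

P_in = V·I = 180×78.6 = 14148 W
P_out = 11400 W
Losses = P_in − P_out = 14148 − 11400 = 2748 W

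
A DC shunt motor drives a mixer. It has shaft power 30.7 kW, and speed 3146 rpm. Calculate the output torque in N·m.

ω = 2π × 3146/60 = 329.4 rad/s
τ = P/ω = 30700/329.4 = 93.2 N·m

93.2 N·m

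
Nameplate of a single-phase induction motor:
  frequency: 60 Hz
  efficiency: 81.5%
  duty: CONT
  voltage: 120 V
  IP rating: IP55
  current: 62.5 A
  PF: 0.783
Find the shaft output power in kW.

P_in = V·I·cosφ = 120 × 62.5 × 0.783 = 5873 W
P_out = η·P_in = 0.815 × 5873 = 4786 W

4.79 kW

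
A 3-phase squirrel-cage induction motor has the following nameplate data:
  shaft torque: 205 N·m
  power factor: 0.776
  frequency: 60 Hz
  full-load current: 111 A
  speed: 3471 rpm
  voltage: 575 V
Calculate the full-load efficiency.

ω = 2π × 3471/60 = 363.5 rad/s; P_out = τω = 205 × 363.5 = 74518 W
P_in = √3·V_L·I_L·cosφ = 1.732 × 575 × 111 × 0.776 = 85783 W
η = P_out / P_in = 74518 / 85783 = 0.869 = 86.9%

86.9 %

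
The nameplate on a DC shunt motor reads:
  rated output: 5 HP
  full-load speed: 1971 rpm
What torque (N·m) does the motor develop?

18.1 N·m

P_out = 5 × 746 = 3730 W
ω = 2π × 1971/60 = 206.4 rad/s
τ = P_out/ω = 3730/206.4 = 18.1 N·m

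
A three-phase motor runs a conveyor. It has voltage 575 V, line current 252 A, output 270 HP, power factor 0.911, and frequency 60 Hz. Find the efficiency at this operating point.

P_out = 270 × 746 = 201420 W
P_in = √3·V_L·I_L·cosφ = 1.732 × 575 × 252 × 0.911 = 228631 W
η = P_out / P_in = 201420 / 228631 = 0.881 = 88.1%

88.1 %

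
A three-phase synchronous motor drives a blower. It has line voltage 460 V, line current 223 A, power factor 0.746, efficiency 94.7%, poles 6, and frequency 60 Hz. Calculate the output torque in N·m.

999 N·m

P_in = √3·V·I·cosφ = 1.732 × 460 × 223 × 0.746 = 132541 W
P_out = η·P_in = 0.947 × 132541 = 125516 W
n = n_s = 120×60/6 = 1200 rpm (synchronous)
ω = 2π×1200/60 = 125.7 rad/s
τ = P_out/ω = 125516/125.7 = 999 N·m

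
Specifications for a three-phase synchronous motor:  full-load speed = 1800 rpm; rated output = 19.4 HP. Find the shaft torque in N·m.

76.8 N·m

P_out = 19.4 × 746 = 14472 W
ω = 2π × 1800/60 = 188.5 rad/s
τ = P_out/ω = 14472/188.5 = 76.8 N·m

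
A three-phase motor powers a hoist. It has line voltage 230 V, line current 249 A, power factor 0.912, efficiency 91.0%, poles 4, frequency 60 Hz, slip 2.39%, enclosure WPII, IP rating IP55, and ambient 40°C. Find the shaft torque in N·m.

P_in = √3·V·I·cosφ = 1.732 × 230 × 249 × 0.912 = 90463 W
P_out = η·P_in = 0.91 × 90463 = 82321 W
n_s = 120×60/4 = 1800 rpm; n = 1800×(1−0.0239) = 1757 rpm
ω = 2π×1757/60 = 184 rad/s
τ = P_out/ω = 82321/184 = 447 N·m

447 N·m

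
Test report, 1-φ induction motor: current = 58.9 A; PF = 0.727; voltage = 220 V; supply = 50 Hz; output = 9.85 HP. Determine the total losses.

P_in = V·I·cosφ = 220×58.9×0.727 = 9420 W
P_out = 9.85×746 = 7348 W
Losses = P_in − P_out = 9420 − 7348 = 2072 W

2070 W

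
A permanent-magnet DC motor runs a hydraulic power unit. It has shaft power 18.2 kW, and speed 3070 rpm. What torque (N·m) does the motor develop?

ω = 2π × 3070/60 = 321.5 rad/s
τ = P/ω = 18200/321.5 = 56.6 N·m

56.6 N·m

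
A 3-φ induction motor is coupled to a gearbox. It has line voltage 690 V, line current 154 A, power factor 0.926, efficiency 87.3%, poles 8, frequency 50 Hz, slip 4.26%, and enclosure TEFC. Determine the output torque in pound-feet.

1460 lb·ft

P_in = √3·V·I·cosφ = 1.732 × 690 × 154 × 0.926 = 170423 W
P_out = η·P_in = 0.873 × 170423 = 148779 W
n_s = 120×50/8 = 750 rpm; n = 750×(1−0.0426) = 718 rpm
ω = 2π×718/60 = 75.19 rad/s
τ = P_out/ω = 148779/75.19 = 1979 N·m
In lb·ft: 1979/1.356 = 1460 lb·ft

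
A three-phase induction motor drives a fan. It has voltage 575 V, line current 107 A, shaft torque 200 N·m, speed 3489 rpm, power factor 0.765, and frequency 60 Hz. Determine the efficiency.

89.6 %

ω = 2π × 3489/60 = 365.4 rad/s; P_out = τω = 200 × 365.4 = 73080 W
P_in = √3·V_L·I_L·cosφ = 1.732 × 575 × 107 × 0.765 = 81519 W
η = P_out / P_in = 73080 / 81519 = 0.896 = 89.6%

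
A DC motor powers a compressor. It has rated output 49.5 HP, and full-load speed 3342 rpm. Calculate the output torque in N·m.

106 N·m

P_out = 49.5 × 746 = 36927 W
ω = 2π × 3342/60 = 350 rad/s
τ = P_out/ω = 36927/350 = 106 N·m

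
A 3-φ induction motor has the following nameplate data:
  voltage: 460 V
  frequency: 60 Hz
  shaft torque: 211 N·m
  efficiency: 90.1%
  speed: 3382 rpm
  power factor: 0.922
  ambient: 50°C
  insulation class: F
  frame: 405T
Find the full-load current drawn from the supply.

ω = 2π×3382/60 = 354.2 rad/s; P_out = τω = 211 × 354.2 = 74736 W
P_in = P_out / η = 74736 / 0.901 = 82948 W
I_L = P_in / (√3·V_L·cosφ) = 82948 / (1.732 × 460 × 0.922) = 113 A

113 A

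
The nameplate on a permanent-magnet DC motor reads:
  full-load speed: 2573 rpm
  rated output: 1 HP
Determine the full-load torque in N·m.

2.77 N·m

P_out = 1 × 746 = 746 W
ω = 2π × 2573/60 = 269.4 rad/s
τ = P_out/ω = 746/269.4 = 2.77 N·m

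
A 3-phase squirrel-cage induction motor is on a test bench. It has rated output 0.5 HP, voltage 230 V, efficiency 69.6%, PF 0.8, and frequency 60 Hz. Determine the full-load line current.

P_out = 0.5 × 746 = 373 W
P_in = P_out / η = 373 / 0.696 = 536 W
I_L = P_in / (√3·V_L·cosφ) = 536 / (1.732 × 230 × 0.8) = 1.68 A

1.68 A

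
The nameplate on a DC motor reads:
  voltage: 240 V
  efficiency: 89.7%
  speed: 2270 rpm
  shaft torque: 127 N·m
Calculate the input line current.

ω = 2π×2270/60 = 237.7 rad/s; P_out = τω = 127 × 237.7 = 30188 W
P_in = P_out / η = 30188 / 0.897 = 33654 W
I = P_in / V = 33654 / 240 = 140 A

140 A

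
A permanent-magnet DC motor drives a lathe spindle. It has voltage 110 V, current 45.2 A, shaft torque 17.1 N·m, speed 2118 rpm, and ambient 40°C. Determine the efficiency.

76.3 %

ω = 2π × 2118/60 = 221.8 rad/s; P_out = τω = 17.1 × 221.8 = 3793 W
P_in = V·I = 110 × 45.2 = 4972 W
η = P_out / P_in = 3793 / 4972 = 0.763 = 76.3%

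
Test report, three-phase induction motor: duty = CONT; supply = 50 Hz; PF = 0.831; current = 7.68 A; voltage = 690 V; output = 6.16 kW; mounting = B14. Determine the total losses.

P_in = √3·V·I·cosφ = 1.732×690×7.68×0.831 = 7627 W
P_out = 6160 W
Losses = P_in − P_out = 7627 − 6160 = 1467 W

1470 W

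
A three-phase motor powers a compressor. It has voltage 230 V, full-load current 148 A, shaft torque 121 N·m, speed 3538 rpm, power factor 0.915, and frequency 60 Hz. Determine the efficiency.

ω = 2π × 3538/60 = 370.5 rad/s; P_out = τω = 121 × 370.5 = 44831 W
P_in = √3·V_L·I_L·cosφ = 1.732 × 230 × 148 × 0.915 = 53946 W
η = P_out / P_in = 44831 / 53946 = 0.831 = 83.1%

83.1 %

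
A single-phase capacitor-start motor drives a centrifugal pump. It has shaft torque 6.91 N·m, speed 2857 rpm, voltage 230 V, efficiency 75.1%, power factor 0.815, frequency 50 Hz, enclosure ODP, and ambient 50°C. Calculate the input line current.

ω = 2π×2857/60 = 299.2 rad/s; P_out = τω = 6.91 × 299.2 = 2067 W
P_in = P_out / η = 2067 / 0.751 = 2752 W
I = P_in / (V·cosφ) = 2752 / (230 × 0.815) = 14.7 A

14.7 A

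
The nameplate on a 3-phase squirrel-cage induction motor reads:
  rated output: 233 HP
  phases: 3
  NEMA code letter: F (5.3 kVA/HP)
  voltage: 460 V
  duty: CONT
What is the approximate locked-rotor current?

S_LR = 5.3 × 233 = 1234.9 kVA
I_LR = S_LR/(√3·V_L) = 1234900/(1.732×460) = 1550 A

1550 A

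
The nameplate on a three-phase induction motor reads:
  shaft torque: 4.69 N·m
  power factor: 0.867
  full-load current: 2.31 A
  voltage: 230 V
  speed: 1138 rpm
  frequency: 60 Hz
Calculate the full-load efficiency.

ω = 2π × 1138/60 = 119.2 rad/s; P_out = τω = 4.69 × 119.2 = 559 W
P_in = √3·V_L·I_L·cosφ = 1.732 × 230 × 2.31 × 0.867 = 798 W
η = P_out / P_in = 559 / 798 = 0.701 = 70.1%

70.1 %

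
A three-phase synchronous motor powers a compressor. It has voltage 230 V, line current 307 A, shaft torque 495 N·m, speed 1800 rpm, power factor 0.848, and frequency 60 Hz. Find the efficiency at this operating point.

ω = 2π × 1800/60 = 188.5 rad/s; P_out = τω = 495 × 188.5 = 93308 W
P_in = √3·V_L·I_L·cosφ = 1.732 × 230 × 307 × 0.848 = 103707 W
η = P_out / P_in = 93308 / 103707 = 0.900 = 90.0%

90.0 %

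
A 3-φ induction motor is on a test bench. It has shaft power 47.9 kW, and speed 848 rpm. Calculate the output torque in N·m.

539 N·m

ω = 2π × 848/60 = 88.8 rad/s
τ = P/ω = 47900/88.8 = 539 N·m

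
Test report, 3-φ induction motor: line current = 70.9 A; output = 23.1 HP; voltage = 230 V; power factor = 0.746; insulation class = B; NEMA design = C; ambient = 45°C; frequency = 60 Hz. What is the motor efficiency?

P_out = 23.1 × 746 = 17233 W
P_in = √3·V_L·I_L·cosφ = 1.732 × 230 × 70.9 × 0.746 = 21070 W
η = P_out / P_in = 17233 / 21070 = 0.818 = 81.8%

81.8 %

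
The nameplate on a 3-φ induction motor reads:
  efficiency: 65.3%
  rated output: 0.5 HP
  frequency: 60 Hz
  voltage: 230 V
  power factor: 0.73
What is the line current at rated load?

P_out = 0.5 × 746 = 373 W
P_in = P_out / η = 373 / 0.653 = 571 W
I_L = P_in / (√3·V_L·cosφ) = 571 / (1.732 × 230 × 0.73) = 1.96 A

1.96 A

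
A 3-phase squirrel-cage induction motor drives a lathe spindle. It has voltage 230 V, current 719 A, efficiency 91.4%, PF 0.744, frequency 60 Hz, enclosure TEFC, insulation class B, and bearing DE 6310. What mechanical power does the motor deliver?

P_in = √3·V·I·cosφ = 1.732 × 230 × 719 × 0.744 = 213097 W
P_out = η·P_in = 0.914 × 213097 = 194771 W

195 kW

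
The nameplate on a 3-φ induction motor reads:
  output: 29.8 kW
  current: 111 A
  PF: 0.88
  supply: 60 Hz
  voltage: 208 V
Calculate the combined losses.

5390 W

P_in = √3·V·I·cosφ = 1.732×208×111×0.88 = 35190 W
P_out = 29800 W
Losses = P_in − P_out = 35190 − 29800 = 5390 W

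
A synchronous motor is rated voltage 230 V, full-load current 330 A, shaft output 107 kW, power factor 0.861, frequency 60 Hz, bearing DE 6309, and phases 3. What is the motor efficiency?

P_out = 107 kW = 107000 W
P_in = √3·V_L·I_L·cosφ = 1.732 × 230 × 330 × 0.861 = 113186 W
η = P_out / P_in = 107000 / 113186 = 0.945 = 94.5%

94.5 %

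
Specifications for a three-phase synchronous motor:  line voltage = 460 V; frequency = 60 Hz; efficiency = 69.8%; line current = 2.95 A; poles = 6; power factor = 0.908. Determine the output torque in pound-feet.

P_in = √3·V·I·cosφ = 1.732 × 460 × 2.95 × 0.908 = 2134 W
P_out = η·P_in = 0.698 × 2134 = 1490 W
n = n_s = 120×60/6 = 1200 rpm (synchronous)
ω = 2π×1200/60 = 125.7 rad/s
τ = P_out/ω = 1490/125.7 = 11.85 N·m
In lb·ft: 11.85/1.356 = 8.74 lb·ft

8.74 lb·ft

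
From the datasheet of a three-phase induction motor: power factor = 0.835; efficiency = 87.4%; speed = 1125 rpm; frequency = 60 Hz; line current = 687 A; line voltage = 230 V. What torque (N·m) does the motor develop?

1700 N·m

P_in = √3·V·I·cosφ = 1.732 × 230 × 687 × 0.835 = 228517 W
P_out = η·P_in = 0.874 × 228517 = 199724 W
n = 1125 rpm
ω = 2π×1125/60 = 117.8 rad/s
τ = P_out/ω = 199724/117.8 = 1700 N·m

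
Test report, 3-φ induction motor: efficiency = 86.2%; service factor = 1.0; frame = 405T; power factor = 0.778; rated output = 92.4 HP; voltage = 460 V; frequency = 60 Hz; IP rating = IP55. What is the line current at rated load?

P_out = 92.4 × 746 = 68930 W
P_in = P_out / η = 68930 / 0.862 = 79965 W
I_L = P_in / (√3·V_L·cosφ) = 79965 / (1.732 × 460 × 0.778) = 129 A

129 A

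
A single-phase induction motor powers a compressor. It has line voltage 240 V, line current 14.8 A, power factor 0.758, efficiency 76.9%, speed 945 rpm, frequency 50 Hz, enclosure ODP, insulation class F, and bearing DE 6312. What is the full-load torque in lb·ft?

15.4 lb·ft

P_in = V·I·cosφ = 240 × 14.8 × 0.758 = 2692 W
P_out = η·P_in = 0.769 × 2692 = 2070 W
n = 945 rpm
ω = 2π×945/60 = 98.96 rad/s
τ = P_out/ω = 2070/98.96 = 20.92 N·m
In lb·ft: 20.92/1.356 = 15.4 lb·ft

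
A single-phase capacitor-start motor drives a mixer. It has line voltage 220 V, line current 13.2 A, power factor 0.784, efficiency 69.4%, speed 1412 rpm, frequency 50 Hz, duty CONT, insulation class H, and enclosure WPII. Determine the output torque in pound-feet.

7.88 lb·ft

P_in = V·I·cosφ = 220 × 13.2 × 0.784 = 2277 W
P_out = η·P_in = 0.694 × 2277 = 1580 W
n = 1412 rpm
ω = 2π×1412/60 = 147.9 rad/s
τ = P_out/ω = 1580/147.9 = 10.68 N·m
In lb·ft: 10.68/1.356 = 7.88 lb·ft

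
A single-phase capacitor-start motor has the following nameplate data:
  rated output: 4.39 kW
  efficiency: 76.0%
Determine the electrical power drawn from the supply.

5.78 kW

P_out = 4390 W
P_in = P_out/η = 4390/0.76 = 5776 W = 5.78 kW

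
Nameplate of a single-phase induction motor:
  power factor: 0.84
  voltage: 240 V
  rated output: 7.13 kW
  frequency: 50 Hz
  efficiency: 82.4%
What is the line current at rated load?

42.9 A

P_out = 7.13 kW = 7130 W
P_in = P_out / η = 7130 / 0.824 = 8653 W
I = P_in / (V·cosφ) = 8653 / (240 × 0.84) = 42.9 A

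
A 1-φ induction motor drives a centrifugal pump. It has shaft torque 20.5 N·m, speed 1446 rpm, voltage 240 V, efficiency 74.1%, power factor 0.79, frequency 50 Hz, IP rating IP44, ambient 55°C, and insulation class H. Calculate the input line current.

22.1 A

ω = 2π×1446/60 = 151.4 rad/s; P_out = τω = 20.5 × 151.4 = 3104 W
P_in = P_out / η = 3104 / 0.741 = 4189 W
I = P_in / (V·cosφ) = 4189 / (240 × 0.79) = 22.1 A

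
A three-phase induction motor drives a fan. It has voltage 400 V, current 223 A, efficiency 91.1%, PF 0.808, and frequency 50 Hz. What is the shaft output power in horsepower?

152 HP

P_in = √3·V·I·cosφ = 1.732 × 400 × 223 × 0.808 = 124831 W
P_out = η·P_in = 0.911 × 124831 = 113721 W
= 113721/746 = 152 HP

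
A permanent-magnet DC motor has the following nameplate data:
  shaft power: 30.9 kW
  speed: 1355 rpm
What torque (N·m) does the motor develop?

218 N·m

ω = 2π × 1355/60 = 141.9 rad/s
τ = P/ω = 30900/141.9 = 218 N·m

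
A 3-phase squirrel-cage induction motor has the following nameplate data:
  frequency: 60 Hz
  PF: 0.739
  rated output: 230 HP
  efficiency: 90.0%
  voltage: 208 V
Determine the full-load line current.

P_out = 230 × 746 = 171580 W
P_in = P_out / η = 171580 / 0.900 = 190644 W
I_L = P_in / (√3·V_L·cosφ) = 190644 / (1.732 × 208 × 0.739) = 716 A

716 A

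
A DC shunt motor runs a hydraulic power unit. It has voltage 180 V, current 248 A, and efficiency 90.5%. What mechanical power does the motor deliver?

P_in = V·I = 180 × 248 = 44640 W
P_out = η·P_in = 0.905 × 44640 = 40399 W

40.4 kW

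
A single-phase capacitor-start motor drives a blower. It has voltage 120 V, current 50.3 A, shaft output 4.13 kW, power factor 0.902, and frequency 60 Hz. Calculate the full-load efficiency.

75.9 %

P_out = 4.13 kW = 4130 W
P_in = V·I·cosφ = 120 × 50.3 × 0.902 = 5444 W
η = P_out / P_in = 4130 / 5444 = 0.759 = 75.9%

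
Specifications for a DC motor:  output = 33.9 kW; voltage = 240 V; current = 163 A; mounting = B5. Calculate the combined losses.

P_in = V·I = 240×163 = 39120 W
P_out = 33900 W
Losses = P_in − P_out = 39120 − 33900 = 5220 W

5220 W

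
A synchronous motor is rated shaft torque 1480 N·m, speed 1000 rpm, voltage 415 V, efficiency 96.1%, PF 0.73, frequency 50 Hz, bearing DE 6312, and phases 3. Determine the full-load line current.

307 A

ω = 2π×1000/60 = 104.7 rad/s; P_out = τω = 1480 × 104.7 = 154956 W
P_in = P_out / η = 154956 / 0.961 = 161245 W
I_L = P_in / (√3·V_L·cosφ) = 161245 / (1.732 × 415 × 0.73) = 307 A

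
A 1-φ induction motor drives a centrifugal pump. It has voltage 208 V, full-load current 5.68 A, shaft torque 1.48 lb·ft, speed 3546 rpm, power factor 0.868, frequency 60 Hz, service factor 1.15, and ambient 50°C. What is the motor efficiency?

τ = 1.48 lb·ft × 1.356 = 2.007 N·m
ω = 2π × 3546/60 = 371.3 rad/s; P_out = τω = 2.007 × 371.3 = 745 W
P_in = V·I·cosφ = 208 × 5.68 × 0.868 = 1025 W
η = P_out / P_in = 745 / 1025 = 0.727 = 72.7%

72.7 %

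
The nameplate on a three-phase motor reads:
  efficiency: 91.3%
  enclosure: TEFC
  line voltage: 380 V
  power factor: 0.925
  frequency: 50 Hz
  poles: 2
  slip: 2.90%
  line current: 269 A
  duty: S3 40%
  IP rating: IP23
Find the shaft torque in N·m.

P_in = √3·V·I·cosφ = 1.732 × 380 × 269 × 0.925 = 163767 W
P_out = η·P_in = 0.913 × 163767 = 149519 W
n_s = 120×50/2 = 3000 rpm; n = 3000×(1−0.029) = 2913 rpm
ω = 2π×2913/60 = 305 rad/s
τ = P_out/ω = 149519/305 = 490 N·m

490 N·m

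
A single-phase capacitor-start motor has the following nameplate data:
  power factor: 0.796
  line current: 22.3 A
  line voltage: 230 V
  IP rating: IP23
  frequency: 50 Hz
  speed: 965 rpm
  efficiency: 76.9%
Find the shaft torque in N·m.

P_in = V·I·cosφ = 230 × 22.3 × 0.796 = 4083 W
P_out = η·P_in = 0.769 × 4083 = 3140 W
n = 965 rpm
ω = 2π×965/60 = 101.1 rad/s
τ = P_out/ω = 3140/101.1 = 31.1 N·m

31.1 N·m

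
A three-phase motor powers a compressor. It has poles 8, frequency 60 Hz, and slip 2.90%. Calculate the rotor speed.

874 rpm

n_s = 120f/p = 120×60/8 = 900 rpm
n = n_s(1 − s) = 900 × (1 − 0.029) = 874 rpm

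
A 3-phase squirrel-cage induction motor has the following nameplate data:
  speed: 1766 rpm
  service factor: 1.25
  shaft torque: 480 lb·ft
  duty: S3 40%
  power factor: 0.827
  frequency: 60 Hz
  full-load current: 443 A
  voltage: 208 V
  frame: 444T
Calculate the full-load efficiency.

τ = 480 lb·ft × 1.356 = 650.9 N·m
ω = 2π × 1766/60 = 184.9 rad/s; P_out = τω = 650.9 × 184.9 = 120351 W
P_in = √3·V_L·I_L·cosφ = 1.732 × 208 × 443 × 0.827 = 131984 W
η = P_out / P_in = 120351 / 131984 = 0.912 = 91.2%

91.2 %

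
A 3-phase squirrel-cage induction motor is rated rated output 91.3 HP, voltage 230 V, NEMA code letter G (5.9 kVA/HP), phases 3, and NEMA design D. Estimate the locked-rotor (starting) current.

S_LR = 5.9 × 91.3 = 538.67 kVA
I_LR = S_LR/(√3·V_L) = 538670/(1.732×230) = 1350 A

1350 A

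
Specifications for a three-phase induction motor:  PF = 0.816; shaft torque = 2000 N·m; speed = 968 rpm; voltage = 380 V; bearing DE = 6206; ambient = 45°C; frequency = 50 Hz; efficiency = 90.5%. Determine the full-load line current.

417 A

ω = 2π×968/60 = 101.4 rad/s; P_out = τω = 2000 × 101.4 = 202800 W
P_in = P_out / η = 202800 / 0.905 = 224088 W
I_L = P_in / (√3·V_L·cosφ) = 224088 / (1.732 × 380 × 0.816) = 417 A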